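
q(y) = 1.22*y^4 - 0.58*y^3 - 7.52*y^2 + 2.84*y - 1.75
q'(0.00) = 2.84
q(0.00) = -1.75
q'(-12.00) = -8499.88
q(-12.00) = 25181.45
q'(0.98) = -8.98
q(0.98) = -5.61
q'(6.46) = 1148.65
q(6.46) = 1671.08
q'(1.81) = -1.15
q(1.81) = -11.59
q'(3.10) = 84.87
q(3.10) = 30.18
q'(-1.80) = -4.19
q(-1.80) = -15.04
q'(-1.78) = -3.42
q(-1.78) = -15.11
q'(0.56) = -5.27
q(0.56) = -2.50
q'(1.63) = -5.16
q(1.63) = -11.00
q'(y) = 4.88*y^3 - 1.74*y^2 - 15.04*y + 2.84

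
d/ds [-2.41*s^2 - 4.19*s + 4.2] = -4.82*s - 4.19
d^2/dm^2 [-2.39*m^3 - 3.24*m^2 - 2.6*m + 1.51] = -14.34*m - 6.48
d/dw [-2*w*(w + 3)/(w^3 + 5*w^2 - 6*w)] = 2*(w^2 + 6*w + 21)/(w^4 + 10*w^3 + 13*w^2 - 60*w + 36)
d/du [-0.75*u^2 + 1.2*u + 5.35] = 1.2 - 1.5*u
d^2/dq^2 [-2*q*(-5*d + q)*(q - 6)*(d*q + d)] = 4*d*(15*d*q - 25*d - 6*q^2 + 15*q + 6)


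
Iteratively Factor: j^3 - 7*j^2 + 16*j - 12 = (j - 2)*(j^2 - 5*j + 6) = (j - 3)*(j - 2)*(j - 2)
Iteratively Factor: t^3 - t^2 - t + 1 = (t - 1)*(t^2 - 1) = (t - 1)^2*(t + 1)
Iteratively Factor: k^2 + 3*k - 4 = (k + 4)*(k - 1)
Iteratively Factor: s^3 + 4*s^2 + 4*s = (s)*(s^2 + 4*s + 4) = s*(s + 2)*(s + 2)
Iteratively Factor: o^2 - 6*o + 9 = (o - 3)*(o - 3)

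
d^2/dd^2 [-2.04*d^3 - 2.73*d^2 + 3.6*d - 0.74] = -12.24*d - 5.46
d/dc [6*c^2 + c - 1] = 12*c + 1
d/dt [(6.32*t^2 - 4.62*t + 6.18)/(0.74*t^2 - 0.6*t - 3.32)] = (-0.373200000000001*t^2 - 51.1112*t + 19.0464)/(0.5476*t^4 - 0.888*t^3 - 4.5536*t^2 + 3.984*t + 11.0224)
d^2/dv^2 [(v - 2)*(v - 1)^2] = 6*v - 8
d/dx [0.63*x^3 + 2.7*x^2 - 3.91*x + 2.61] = 1.89*x^2 + 5.4*x - 3.91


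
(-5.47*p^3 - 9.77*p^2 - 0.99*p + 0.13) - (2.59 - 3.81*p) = -5.47*p^3 - 9.77*p^2 + 2.82*p - 2.46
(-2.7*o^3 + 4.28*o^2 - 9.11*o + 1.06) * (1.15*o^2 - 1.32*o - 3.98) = -3.105*o^5 + 8.486*o^4 - 5.3801*o^3 - 3.7902*o^2 + 34.8586*o - 4.2188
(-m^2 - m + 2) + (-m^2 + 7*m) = -2*m^2 + 6*m + 2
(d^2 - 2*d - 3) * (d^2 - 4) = d^4 - 2*d^3 - 7*d^2 + 8*d + 12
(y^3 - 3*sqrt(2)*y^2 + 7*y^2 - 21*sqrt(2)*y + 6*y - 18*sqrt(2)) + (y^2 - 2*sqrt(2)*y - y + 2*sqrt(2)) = y^3 - 3*sqrt(2)*y^2 + 8*y^2 - 23*sqrt(2)*y + 5*y - 16*sqrt(2)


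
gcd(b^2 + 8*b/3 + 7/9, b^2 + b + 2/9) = b + 1/3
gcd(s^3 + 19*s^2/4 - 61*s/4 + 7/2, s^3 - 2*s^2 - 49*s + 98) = s^2 + 5*s - 14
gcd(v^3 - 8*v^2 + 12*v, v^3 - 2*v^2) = v^2 - 2*v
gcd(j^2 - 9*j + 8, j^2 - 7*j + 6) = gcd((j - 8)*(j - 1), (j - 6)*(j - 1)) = j - 1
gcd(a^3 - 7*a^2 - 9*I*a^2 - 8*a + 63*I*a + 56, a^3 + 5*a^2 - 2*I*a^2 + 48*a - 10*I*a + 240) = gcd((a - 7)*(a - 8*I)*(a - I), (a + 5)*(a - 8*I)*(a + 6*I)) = a - 8*I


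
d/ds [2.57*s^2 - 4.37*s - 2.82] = 5.14*s - 4.37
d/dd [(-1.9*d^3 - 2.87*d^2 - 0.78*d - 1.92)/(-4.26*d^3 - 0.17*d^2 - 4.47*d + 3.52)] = (-11.9032*d^4 + 10.3404*d^3 - 31.9053*d^2 - 20.8576*d - 11.328)/(18.1476*d^6 + 1.4484*d^5 + 38.1133*d^4 - 28.4706*d^3 + 18.7841*d^2 - 31.4688*d + 12.3904)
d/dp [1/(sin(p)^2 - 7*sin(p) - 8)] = (7 - 2*sin(p))*cos(p)/((sin(p) - 8)^2*(sin(p) + 1)^2)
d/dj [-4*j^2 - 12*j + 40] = -8*j - 12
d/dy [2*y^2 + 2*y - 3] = 4*y + 2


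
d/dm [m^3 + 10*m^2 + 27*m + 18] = 3*m^2 + 20*m + 27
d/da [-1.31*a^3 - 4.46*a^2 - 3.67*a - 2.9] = -3.93*a^2 - 8.92*a - 3.67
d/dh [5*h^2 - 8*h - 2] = 10*h - 8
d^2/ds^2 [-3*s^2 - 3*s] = -6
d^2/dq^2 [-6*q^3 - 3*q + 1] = -36*q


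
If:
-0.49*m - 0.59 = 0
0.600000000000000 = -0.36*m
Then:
No Solution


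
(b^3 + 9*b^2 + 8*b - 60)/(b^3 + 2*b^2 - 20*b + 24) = (b + 5)/(b - 2)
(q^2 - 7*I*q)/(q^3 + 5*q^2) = (q - 7*I)/(q*(q + 5))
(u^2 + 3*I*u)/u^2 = (u + 3*I)/u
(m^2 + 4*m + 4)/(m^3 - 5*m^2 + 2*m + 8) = (m^2 + 4*m + 4)/(m^3 - 5*m^2 + 2*m + 8)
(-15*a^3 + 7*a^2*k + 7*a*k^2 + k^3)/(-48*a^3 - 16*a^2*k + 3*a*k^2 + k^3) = (5*a^2 - 4*a*k - k^2)/(16*a^2 - k^2)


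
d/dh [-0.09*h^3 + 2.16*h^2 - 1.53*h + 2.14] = -0.27*h^2 + 4.32*h - 1.53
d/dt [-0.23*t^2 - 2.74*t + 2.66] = -0.46*t - 2.74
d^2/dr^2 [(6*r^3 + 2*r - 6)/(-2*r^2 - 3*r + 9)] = 4*(-85*r^3 + 279*r^2 - 729*r + 54)/(8*r^6 + 36*r^5 - 54*r^4 - 297*r^3 + 243*r^2 + 729*r - 729)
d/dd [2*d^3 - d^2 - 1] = 2*d*(3*d - 1)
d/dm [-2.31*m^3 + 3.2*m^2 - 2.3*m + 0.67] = -6.93*m^2 + 6.4*m - 2.3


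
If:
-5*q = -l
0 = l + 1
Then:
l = -1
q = -1/5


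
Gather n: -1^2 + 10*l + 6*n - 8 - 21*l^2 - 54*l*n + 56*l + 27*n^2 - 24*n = -21*l^2 + 66*l + 27*n^2 + n*(-54*l - 18) - 9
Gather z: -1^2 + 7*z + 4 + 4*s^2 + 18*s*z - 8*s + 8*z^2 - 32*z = 4*s^2 - 8*s + 8*z^2 + z*(18*s - 25) + 3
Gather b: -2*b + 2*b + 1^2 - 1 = 0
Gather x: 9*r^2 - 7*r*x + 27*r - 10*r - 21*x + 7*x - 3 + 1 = 9*r^2 + 17*r + x*(-7*r - 14) - 2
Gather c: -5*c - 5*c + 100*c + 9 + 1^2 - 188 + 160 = 90*c - 18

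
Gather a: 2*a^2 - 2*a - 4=2*a^2 - 2*a - 4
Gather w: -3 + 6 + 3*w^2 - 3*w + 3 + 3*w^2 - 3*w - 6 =6*w^2 - 6*w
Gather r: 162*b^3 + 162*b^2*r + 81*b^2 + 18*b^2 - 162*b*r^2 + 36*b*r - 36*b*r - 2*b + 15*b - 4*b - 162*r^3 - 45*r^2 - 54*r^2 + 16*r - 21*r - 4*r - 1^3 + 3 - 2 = 162*b^3 + 99*b^2 + 9*b - 162*r^3 + r^2*(-162*b - 99) + r*(162*b^2 - 9)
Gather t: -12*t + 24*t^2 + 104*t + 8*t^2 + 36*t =32*t^2 + 128*t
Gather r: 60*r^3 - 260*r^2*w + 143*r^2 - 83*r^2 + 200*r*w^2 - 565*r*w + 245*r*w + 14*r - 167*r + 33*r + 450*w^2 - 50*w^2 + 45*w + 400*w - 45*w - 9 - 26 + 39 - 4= 60*r^3 + r^2*(60 - 260*w) + r*(200*w^2 - 320*w - 120) + 400*w^2 + 400*w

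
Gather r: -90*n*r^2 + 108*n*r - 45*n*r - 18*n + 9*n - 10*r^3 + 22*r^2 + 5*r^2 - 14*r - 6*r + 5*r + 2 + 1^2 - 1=-9*n - 10*r^3 + r^2*(27 - 90*n) + r*(63*n - 15) + 2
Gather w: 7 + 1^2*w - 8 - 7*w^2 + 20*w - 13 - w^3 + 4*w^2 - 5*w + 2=-w^3 - 3*w^2 + 16*w - 12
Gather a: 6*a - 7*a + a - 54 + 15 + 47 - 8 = 0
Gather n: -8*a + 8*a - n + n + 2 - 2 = 0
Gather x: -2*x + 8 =8 - 2*x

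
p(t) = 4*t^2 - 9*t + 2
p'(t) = 8*t - 9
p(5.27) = 65.66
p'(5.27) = 33.16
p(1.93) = -0.47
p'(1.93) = 6.44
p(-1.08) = 16.39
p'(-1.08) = -17.64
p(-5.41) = 167.76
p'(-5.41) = -52.28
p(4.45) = 41.16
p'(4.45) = 26.60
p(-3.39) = 78.48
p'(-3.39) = -36.12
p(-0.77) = 11.30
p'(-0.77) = -15.16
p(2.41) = 3.54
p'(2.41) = 10.28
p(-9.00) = 407.00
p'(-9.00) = -81.00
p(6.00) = 92.00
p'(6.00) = 39.00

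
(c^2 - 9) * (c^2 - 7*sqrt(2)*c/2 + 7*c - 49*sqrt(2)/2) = c^4 - 7*sqrt(2)*c^3/2 + 7*c^3 - 49*sqrt(2)*c^2/2 - 9*c^2 - 63*c + 63*sqrt(2)*c/2 + 441*sqrt(2)/2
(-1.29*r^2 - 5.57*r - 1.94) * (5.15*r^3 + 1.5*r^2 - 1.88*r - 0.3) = -6.6435*r^5 - 30.6205*r^4 - 15.9208*r^3 + 7.9486*r^2 + 5.3182*r + 0.582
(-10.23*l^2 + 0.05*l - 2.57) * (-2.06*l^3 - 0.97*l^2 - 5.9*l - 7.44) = 21.0738*l^5 + 9.8201*l^4 + 65.6027*l^3 + 78.3091*l^2 + 14.791*l + 19.1208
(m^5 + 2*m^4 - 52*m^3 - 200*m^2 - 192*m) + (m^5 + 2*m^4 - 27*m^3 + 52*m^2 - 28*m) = 2*m^5 + 4*m^4 - 79*m^3 - 148*m^2 - 220*m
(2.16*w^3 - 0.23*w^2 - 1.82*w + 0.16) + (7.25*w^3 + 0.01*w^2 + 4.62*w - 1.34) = 9.41*w^3 - 0.22*w^2 + 2.8*w - 1.18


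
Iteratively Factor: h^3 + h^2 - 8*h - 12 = (h + 2)*(h^2 - h - 6) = (h + 2)^2*(h - 3)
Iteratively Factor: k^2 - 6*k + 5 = (k - 1)*(k - 5)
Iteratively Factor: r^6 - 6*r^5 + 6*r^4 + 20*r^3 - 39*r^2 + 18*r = (r - 3)*(r^5 - 3*r^4 - 3*r^3 + 11*r^2 - 6*r) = r*(r - 3)*(r^4 - 3*r^3 - 3*r^2 + 11*r - 6) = r*(r - 3)*(r - 1)*(r^3 - 2*r^2 - 5*r + 6) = r*(r - 3)*(r - 1)^2*(r^2 - r - 6) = r*(r - 3)^2*(r - 1)^2*(r + 2)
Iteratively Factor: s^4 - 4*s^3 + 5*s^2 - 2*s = (s)*(s^3 - 4*s^2 + 5*s - 2) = s*(s - 1)*(s^2 - 3*s + 2) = s*(s - 1)^2*(s - 2)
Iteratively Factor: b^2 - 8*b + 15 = (b - 5)*(b - 3)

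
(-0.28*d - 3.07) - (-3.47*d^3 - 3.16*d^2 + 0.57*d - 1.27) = 3.47*d^3 + 3.16*d^2 - 0.85*d - 1.8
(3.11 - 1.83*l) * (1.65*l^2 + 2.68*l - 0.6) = -3.0195*l^3 + 0.227099999999999*l^2 + 9.4328*l - 1.866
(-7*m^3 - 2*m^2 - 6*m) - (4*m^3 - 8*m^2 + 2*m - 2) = -11*m^3 + 6*m^2 - 8*m + 2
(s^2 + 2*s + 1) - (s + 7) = s^2 + s - 6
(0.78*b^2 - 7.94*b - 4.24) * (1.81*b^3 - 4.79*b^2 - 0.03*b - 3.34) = 1.4118*b^5 - 18.1076*b^4 + 30.3348*b^3 + 17.9426*b^2 + 26.6468*b + 14.1616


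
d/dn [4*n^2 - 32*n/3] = 8*n - 32/3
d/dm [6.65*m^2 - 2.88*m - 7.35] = 13.3*m - 2.88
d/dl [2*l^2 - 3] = 4*l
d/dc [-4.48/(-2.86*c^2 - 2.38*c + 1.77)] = (-25.6256*c - 10.6624)/(2.86*c^2 + 2.38*c - 1.77)^2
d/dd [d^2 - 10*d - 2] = 2*d - 10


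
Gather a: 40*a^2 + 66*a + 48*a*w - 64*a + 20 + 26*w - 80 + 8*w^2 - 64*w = 40*a^2 + a*(48*w + 2) + 8*w^2 - 38*w - 60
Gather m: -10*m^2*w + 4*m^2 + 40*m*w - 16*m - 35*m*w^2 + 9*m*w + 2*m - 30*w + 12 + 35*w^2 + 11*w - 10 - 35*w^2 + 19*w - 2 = m^2*(4 - 10*w) + m*(-35*w^2 + 49*w - 14)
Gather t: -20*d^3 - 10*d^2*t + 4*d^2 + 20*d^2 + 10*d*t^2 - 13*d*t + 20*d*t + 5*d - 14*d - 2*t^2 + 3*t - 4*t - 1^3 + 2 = -20*d^3 + 24*d^2 - 9*d + t^2*(10*d - 2) + t*(-10*d^2 + 7*d - 1) + 1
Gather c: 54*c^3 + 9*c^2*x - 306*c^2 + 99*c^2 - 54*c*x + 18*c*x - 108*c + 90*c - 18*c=54*c^3 + c^2*(9*x - 207) + c*(-36*x - 36)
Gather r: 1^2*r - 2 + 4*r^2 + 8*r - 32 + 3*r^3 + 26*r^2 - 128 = 3*r^3 + 30*r^2 + 9*r - 162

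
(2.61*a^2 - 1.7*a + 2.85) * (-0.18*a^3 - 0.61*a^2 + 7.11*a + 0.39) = -0.4698*a^5 - 1.2861*a^4 + 19.0811*a^3 - 12.8076*a^2 + 19.6005*a + 1.1115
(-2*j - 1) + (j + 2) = 1 - j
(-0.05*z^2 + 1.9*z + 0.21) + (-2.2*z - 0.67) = -0.05*z^2 - 0.3*z - 0.46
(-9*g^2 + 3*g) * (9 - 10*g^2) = 90*g^4 - 30*g^3 - 81*g^2 + 27*g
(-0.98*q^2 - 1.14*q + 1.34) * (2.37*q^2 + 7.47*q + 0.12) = -2.3226*q^4 - 10.0224*q^3 - 5.4576*q^2 + 9.873*q + 0.1608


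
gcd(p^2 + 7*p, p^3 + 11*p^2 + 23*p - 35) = p + 7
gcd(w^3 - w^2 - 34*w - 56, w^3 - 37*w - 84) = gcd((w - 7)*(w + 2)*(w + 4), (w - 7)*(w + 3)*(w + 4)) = w^2 - 3*w - 28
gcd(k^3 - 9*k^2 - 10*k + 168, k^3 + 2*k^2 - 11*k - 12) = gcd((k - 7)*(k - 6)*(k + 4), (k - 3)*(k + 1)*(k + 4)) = k + 4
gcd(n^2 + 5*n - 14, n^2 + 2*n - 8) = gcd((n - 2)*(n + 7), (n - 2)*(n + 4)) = n - 2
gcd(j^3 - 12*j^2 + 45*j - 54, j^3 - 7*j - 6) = j - 3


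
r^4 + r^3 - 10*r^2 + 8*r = r*(r - 2)*(r - 1)*(r + 4)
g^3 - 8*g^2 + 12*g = g*(g - 6)*(g - 2)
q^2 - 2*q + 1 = (q - 1)^2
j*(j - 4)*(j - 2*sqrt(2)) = j^3 - 4*j^2 - 2*sqrt(2)*j^2 + 8*sqrt(2)*j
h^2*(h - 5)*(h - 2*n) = h^4 - 2*h^3*n - 5*h^3 + 10*h^2*n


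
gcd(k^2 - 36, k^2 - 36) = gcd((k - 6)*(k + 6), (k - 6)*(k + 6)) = k^2 - 36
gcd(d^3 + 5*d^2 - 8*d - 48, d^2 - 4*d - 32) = d + 4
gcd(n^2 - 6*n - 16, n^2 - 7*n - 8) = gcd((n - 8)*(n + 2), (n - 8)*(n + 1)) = n - 8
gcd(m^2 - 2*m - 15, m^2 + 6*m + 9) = m + 3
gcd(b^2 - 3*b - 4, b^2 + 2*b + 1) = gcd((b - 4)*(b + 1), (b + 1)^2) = b + 1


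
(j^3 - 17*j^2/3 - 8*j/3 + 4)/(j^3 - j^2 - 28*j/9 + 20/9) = 3*(j^2 - 5*j - 6)/(3*j^2 - j - 10)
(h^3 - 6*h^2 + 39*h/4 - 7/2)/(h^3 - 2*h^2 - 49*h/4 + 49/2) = (2*h - 1)/(2*h + 7)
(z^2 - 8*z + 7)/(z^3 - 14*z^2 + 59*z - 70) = (z - 1)/(z^2 - 7*z + 10)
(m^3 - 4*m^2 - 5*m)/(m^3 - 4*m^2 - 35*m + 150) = m*(m + 1)/(m^2 + m - 30)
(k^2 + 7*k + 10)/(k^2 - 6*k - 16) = (k + 5)/(k - 8)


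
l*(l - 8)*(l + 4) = l^3 - 4*l^2 - 32*l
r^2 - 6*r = r*(r - 6)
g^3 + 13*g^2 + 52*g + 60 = (g + 2)*(g + 5)*(g + 6)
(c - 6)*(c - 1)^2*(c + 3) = c^4 - 5*c^3 - 11*c^2 + 33*c - 18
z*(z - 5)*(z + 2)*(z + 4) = z^4 + z^3 - 22*z^2 - 40*z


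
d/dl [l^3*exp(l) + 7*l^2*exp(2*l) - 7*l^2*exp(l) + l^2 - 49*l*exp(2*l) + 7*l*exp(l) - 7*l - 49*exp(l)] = l^3*exp(l) + 14*l^2*exp(2*l) - 4*l^2*exp(l) - 84*l*exp(2*l) - 7*l*exp(l) + 2*l - 49*exp(2*l) - 42*exp(l) - 7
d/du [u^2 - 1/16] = 2*u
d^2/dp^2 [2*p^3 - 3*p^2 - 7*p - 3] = 12*p - 6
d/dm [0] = 0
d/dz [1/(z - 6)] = -1/(z - 6)^2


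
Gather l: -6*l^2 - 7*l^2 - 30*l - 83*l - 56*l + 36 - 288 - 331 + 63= -13*l^2 - 169*l - 520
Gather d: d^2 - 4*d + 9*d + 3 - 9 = d^2 + 5*d - 6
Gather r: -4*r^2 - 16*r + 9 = -4*r^2 - 16*r + 9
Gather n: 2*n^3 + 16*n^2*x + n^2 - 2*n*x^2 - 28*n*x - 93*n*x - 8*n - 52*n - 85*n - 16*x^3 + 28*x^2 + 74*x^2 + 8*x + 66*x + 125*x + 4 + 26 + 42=2*n^3 + n^2*(16*x + 1) + n*(-2*x^2 - 121*x - 145) - 16*x^3 + 102*x^2 + 199*x + 72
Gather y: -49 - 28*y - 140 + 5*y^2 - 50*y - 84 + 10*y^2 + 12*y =15*y^2 - 66*y - 273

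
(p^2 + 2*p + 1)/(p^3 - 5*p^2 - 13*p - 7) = 1/(p - 7)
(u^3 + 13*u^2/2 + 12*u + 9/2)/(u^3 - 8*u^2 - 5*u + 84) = (2*u^2 + 7*u + 3)/(2*(u^2 - 11*u + 28))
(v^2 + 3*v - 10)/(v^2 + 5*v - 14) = (v + 5)/(v + 7)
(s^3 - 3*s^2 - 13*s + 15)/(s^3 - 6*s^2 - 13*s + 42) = (s^2 - 6*s + 5)/(s^2 - 9*s + 14)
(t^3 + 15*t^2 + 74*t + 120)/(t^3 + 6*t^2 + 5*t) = (t^2 + 10*t + 24)/(t*(t + 1))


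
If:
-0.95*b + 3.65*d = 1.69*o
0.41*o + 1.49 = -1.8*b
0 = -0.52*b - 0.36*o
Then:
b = -1.23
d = 0.50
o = 1.78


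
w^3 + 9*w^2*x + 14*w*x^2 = w*(w + 2*x)*(w + 7*x)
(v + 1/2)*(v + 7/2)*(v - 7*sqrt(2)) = v^3 - 7*sqrt(2)*v^2 + 4*v^2 - 28*sqrt(2)*v + 7*v/4 - 49*sqrt(2)/4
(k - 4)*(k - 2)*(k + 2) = k^3 - 4*k^2 - 4*k + 16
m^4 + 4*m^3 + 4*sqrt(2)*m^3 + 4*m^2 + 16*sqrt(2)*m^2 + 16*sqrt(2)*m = m*(m + 2)^2*(m + 4*sqrt(2))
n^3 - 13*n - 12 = (n - 4)*(n + 1)*(n + 3)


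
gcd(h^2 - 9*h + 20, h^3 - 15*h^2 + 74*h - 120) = h^2 - 9*h + 20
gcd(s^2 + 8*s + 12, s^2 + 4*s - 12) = s + 6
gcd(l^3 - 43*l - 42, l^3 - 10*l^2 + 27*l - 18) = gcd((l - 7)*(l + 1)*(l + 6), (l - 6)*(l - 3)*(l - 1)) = 1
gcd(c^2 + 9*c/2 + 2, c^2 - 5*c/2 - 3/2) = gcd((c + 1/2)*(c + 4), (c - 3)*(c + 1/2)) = c + 1/2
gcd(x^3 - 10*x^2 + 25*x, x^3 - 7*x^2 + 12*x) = x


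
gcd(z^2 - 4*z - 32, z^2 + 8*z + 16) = z + 4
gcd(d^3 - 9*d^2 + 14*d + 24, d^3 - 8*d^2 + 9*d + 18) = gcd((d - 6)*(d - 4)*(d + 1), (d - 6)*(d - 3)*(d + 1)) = d^2 - 5*d - 6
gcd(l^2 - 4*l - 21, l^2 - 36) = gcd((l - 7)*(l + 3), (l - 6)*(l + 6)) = 1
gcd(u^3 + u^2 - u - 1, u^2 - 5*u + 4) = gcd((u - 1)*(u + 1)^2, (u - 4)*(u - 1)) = u - 1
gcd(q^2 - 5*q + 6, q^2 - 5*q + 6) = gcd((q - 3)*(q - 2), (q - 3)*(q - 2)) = q^2 - 5*q + 6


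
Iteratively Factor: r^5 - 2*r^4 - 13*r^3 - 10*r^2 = (r)*(r^4 - 2*r^3 - 13*r^2 - 10*r) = r*(r - 5)*(r^3 + 3*r^2 + 2*r) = r*(r - 5)*(r + 1)*(r^2 + 2*r) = r*(r - 5)*(r + 1)*(r + 2)*(r)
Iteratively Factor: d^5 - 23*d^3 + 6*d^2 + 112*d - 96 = (d - 4)*(d^4 + 4*d^3 - 7*d^2 - 22*d + 24) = (d - 4)*(d + 3)*(d^3 + d^2 - 10*d + 8) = (d - 4)*(d + 3)*(d + 4)*(d^2 - 3*d + 2) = (d - 4)*(d - 1)*(d + 3)*(d + 4)*(d - 2)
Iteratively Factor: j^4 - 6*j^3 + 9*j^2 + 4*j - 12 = (j - 2)*(j^3 - 4*j^2 + j + 6) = (j - 2)*(j + 1)*(j^2 - 5*j + 6) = (j - 3)*(j - 2)*(j + 1)*(j - 2)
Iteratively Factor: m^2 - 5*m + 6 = (m - 2)*(m - 3)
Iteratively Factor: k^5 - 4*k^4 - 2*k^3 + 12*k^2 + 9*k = (k - 3)*(k^4 - k^3 - 5*k^2 - 3*k) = k*(k - 3)*(k^3 - k^2 - 5*k - 3) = k*(k - 3)^2*(k^2 + 2*k + 1) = k*(k - 3)^2*(k + 1)*(k + 1)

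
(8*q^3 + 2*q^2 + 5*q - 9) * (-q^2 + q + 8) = -8*q^5 + 6*q^4 + 61*q^3 + 30*q^2 + 31*q - 72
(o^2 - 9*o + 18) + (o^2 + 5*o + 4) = 2*o^2 - 4*o + 22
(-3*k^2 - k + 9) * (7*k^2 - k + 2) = -21*k^4 - 4*k^3 + 58*k^2 - 11*k + 18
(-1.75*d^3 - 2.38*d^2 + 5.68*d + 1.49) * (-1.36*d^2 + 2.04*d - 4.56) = 2.38*d^5 - 0.3332*d^4 - 4.6*d^3 + 20.4136*d^2 - 22.8612*d - 6.7944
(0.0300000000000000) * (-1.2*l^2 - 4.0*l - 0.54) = -0.036*l^2 - 0.12*l - 0.0162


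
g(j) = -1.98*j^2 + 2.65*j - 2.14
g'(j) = 2.65 - 3.96*j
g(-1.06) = -7.17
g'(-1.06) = 6.85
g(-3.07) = -28.94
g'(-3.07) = 14.81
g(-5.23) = -70.16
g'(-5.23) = 23.36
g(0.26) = -1.58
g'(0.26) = 1.62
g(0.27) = -1.57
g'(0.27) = 1.58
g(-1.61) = -11.54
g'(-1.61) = 9.03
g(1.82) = -3.88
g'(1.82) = -4.56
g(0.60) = -1.26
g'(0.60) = 0.27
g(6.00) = -57.52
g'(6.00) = -21.11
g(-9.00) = -186.37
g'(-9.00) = 38.29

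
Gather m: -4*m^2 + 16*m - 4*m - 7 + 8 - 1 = -4*m^2 + 12*m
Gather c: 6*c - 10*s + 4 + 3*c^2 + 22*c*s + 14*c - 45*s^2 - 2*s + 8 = 3*c^2 + c*(22*s + 20) - 45*s^2 - 12*s + 12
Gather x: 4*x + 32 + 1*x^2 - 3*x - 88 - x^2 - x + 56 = 0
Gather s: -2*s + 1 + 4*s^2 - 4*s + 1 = 4*s^2 - 6*s + 2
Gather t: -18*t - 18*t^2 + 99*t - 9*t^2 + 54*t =-27*t^2 + 135*t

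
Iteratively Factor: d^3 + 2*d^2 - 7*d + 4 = (d + 4)*(d^2 - 2*d + 1) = (d - 1)*(d + 4)*(d - 1)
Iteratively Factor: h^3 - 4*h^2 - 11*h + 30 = (h - 5)*(h^2 + h - 6) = (h - 5)*(h + 3)*(h - 2)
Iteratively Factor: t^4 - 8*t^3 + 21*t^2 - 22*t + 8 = (t - 1)*(t^3 - 7*t^2 + 14*t - 8) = (t - 2)*(t - 1)*(t^2 - 5*t + 4) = (t - 4)*(t - 2)*(t - 1)*(t - 1)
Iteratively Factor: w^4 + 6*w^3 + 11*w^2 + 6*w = (w + 2)*(w^3 + 4*w^2 + 3*w) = w*(w + 2)*(w^2 + 4*w + 3) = w*(w + 2)*(w + 3)*(w + 1)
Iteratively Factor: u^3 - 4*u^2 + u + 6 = (u + 1)*(u^2 - 5*u + 6) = (u - 3)*(u + 1)*(u - 2)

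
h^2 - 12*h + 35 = (h - 7)*(h - 5)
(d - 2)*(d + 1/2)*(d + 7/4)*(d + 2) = d^4 + 9*d^3/4 - 25*d^2/8 - 9*d - 7/2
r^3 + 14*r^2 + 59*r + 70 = (r + 2)*(r + 5)*(r + 7)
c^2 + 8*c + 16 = (c + 4)^2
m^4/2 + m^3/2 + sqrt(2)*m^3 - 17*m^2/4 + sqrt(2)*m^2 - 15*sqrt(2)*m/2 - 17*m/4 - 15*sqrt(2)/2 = (m/2 + 1/2)*(m - 2*sqrt(2))*(m + 3*sqrt(2)/2)*(m + 5*sqrt(2)/2)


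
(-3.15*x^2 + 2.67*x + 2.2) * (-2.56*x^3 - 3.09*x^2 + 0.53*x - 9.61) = 8.064*x^5 + 2.8983*x^4 - 15.5518*x^3 + 24.8886*x^2 - 24.4927*x - 21.142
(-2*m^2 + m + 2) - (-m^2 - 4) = -m^2 + m + 6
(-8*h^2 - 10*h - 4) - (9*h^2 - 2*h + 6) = -17*h^2 - 8*h - 10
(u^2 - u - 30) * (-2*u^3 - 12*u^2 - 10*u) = -2*u^5 - 10*u^4 + 62*u^3 + 370*u^2 + 300*u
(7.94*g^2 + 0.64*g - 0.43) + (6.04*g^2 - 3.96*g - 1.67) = 13.98*g^2 - 3.32*g - 2.1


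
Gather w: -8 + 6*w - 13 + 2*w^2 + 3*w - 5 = 2*w^2 + 9*w - 26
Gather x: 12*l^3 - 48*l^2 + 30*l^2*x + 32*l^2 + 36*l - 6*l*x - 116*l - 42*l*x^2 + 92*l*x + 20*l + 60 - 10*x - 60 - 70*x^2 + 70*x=12*l^3 - 16*l^2 - 60*l + x^2*(-42*l - 70) + x*(30*l^2 + 86*l + 60)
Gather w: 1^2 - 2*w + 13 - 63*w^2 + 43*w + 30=-63*w^2 + 41*w + 44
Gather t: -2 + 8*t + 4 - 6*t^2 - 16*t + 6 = -6*t^2 - 8*t + 8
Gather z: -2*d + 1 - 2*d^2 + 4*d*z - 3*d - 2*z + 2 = -2*d^2 - 5*d + z*(4*d - 2) + 3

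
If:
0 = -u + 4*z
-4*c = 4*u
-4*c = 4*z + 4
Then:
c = -4/3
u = 4/3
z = 1/3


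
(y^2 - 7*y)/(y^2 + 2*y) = (y - 7)/(y + 2)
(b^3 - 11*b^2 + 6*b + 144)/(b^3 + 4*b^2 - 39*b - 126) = (b - 8)/(b + 7)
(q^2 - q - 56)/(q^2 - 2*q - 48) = (q + 7)/(q + 6)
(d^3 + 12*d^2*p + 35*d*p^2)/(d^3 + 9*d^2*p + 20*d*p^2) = (d + 7*p)/(d + 4*p)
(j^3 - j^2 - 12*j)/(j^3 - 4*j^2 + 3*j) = (j^2 - j - 12)/(j^2 - 4*j + 3)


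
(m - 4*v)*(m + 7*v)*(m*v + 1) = m^3*v + 3*m^2*v^2 + m^2 - 28*m*v^3 + 3*m*v - 28*v^2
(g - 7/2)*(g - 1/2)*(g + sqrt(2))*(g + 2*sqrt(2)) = g^4 - 4*g^3 + 3*sqrt(2)*g^3 - 12*sqrt(2)*g^2 + 23*g^2/4 - 16*g + 21*sqrt(2)*g/4 + 7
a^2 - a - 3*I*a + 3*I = (a - 1)*(a - 3*I)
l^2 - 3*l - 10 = (l - 5)*(l + 2)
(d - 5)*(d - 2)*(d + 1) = d^3 - 6*d^2 + 3*d + 10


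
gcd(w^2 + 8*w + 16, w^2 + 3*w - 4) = w + 4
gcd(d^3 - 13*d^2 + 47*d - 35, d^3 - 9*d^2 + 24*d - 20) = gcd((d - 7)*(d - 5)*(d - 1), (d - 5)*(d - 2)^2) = d - 5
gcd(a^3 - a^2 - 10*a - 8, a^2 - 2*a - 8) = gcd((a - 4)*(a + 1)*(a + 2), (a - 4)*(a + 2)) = a^2 - 2*a - 8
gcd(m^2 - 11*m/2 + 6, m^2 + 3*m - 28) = m - 4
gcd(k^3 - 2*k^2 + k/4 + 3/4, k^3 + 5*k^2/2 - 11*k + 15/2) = k^2 - 5*k/2 + 3/2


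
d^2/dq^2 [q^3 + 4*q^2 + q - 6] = 6*q + 8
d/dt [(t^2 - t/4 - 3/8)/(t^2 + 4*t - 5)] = (17*t^2 - 37*t + 11)/(4*(t^4 + 8*t^3 + 6*t^2 - 40*t + 25))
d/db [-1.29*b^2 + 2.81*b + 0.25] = 2.81 - 2.58*b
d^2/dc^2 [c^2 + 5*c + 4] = 2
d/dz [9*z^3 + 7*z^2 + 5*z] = 27*z^2 + 14*z + 5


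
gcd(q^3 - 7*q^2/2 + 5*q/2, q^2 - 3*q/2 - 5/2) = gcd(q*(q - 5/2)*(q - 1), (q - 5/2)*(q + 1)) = q - 5/2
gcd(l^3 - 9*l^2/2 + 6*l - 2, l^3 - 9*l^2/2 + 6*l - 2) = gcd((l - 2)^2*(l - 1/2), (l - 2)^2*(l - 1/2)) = l^3 - 9*l^2/2 + 6*l - 2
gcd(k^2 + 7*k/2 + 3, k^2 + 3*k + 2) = k + 2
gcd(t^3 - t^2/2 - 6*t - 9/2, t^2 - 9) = t - 3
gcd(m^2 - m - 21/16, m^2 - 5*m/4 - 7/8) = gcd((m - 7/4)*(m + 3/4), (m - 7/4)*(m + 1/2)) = m - 7/4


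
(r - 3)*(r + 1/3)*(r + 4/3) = r^3 - 4*r^2/3 - 41*r/9 - 4/3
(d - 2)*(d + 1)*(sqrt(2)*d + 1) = sqrt(2)*d^3 - sqrt(2)*d^2 + d^2 - 2*sqrt(2)*d - d - 2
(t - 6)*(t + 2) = t^2 - 4*t - 12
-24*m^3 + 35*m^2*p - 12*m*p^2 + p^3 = (-8*m + p)*(-3*m + p)*(-m + p)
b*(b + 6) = b^2 + 6*b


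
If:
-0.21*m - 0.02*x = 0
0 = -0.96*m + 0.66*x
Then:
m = 0.00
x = 0.00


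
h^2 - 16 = (h - 4)*(h + 4)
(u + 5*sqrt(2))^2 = u^2 + 10*sqrt(2)*u + 50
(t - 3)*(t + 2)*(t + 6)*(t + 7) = t^4 + 12*t^3 + 23*t^2 - 120*t - 252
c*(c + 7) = c^2 + 7*c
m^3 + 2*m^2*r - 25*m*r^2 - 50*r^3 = (m - 5*r)*(m + 2*r)*(m + 5*r)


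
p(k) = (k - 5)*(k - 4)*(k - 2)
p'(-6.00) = 278.00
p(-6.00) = -880.00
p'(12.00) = 206.00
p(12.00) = 560.00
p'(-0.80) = 57.52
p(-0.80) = -77.95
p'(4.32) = -1.05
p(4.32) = -0.50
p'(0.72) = 23.72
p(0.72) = -17.97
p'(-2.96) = 129.40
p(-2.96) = -274.79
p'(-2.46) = 110.27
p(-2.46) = -214.93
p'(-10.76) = 622.05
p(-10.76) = -2968.20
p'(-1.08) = 65.26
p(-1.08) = -95.13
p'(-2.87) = 125.85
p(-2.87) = -263.31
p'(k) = (k - 5)*(k - 4) + (k - 5)*(k - 2) + (k - 4)*(k - 2) = 3*k^2 - 22*k + 38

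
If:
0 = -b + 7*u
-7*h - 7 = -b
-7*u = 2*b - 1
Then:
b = 1/3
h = -20/21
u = 1/21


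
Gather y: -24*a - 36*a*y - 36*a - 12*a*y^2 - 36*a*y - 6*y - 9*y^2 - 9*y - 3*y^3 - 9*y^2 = -60*a - 3*y^3 + y^2*(-12*a - 18) + y*(-72*a - 15)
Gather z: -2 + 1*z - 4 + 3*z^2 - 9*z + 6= 3*z^2 - 8*z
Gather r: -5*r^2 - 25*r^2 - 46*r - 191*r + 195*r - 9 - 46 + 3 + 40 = -30*r^2 - 42*r - 12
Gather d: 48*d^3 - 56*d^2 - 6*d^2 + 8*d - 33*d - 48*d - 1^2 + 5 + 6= 48*d^3 - 62*d^2 - 73*d + 10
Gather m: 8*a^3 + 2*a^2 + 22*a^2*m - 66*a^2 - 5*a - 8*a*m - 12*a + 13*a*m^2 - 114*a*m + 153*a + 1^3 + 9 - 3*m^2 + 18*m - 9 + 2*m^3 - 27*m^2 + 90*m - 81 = 8*a^3 - 64*a^2 + 136*a + 2*m^3 + m^2*(13*a - 30) + m*(22*a^2 - 122*a + 108) - 80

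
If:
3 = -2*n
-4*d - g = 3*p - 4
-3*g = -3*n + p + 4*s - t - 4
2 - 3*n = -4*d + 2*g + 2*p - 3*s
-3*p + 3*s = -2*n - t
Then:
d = 27/8 - 61*t/108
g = 17/2 - 29*t/27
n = -3/2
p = 10*t/9 - 6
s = 7*t/9 - 5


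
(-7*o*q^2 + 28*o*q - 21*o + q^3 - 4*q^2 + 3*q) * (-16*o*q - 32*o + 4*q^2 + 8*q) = 112*o^2*q^3 - 224*o^2*q^2 - 560*o^2*q + 672*o^2 - 44*o*q^4 + 88*o*q^3 + 220*o*q^2 - 264*o*q + 4*q^5 - 8*q^4 - 20*q^3 + 24*q^2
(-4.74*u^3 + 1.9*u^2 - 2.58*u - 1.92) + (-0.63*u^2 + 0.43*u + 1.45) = -4.74*u^3 + 1.27*u^2 - 2.15*u - 0.47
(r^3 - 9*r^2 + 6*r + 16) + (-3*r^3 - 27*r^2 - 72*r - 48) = -2*r^3 - 36*r^2 - 66*r - 32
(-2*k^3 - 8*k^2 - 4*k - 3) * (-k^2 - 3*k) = 2*k^5 + 14*k^4 + 28*k^3 + 15*k^2 + 9*k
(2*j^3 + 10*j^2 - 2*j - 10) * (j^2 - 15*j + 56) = 2*j^5 - 20*j^4 - 40*j^3 + 580*j^2 + 38*j - 560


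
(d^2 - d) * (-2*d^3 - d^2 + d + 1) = -2*d^5 + d^4 + 2*d^3 - d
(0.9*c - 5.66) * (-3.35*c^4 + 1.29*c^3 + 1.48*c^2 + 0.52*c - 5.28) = -3.015*c^5 + 20.122*c^4 - 5.9694*c^3 - 7.9088*c^2 - 7.6952*c + 29.8848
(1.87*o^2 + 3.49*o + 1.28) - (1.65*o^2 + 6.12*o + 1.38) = 0.22*o^2 - 2.63*o - 0.0999999999999999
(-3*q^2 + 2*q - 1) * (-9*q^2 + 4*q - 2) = 27*q^4 - 30*q^3 + 23*q^2 - 8*q + 2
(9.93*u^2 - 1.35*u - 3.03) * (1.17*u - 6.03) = 11.6181*u^3 - 61.4574*u^2 + 4.5954*u + 18.2709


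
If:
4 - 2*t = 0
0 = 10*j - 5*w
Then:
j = w/2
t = 2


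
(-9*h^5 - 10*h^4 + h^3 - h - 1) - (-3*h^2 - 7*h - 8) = -9*h^5 - 10*h^4 + h^3 + 3*h^2 + 6*h + 7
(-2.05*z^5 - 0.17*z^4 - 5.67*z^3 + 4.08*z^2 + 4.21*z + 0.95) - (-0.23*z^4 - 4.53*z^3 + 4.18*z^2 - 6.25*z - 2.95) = -2.05*z^5 + 0.06*z^4 - 1.14*z^3 - 0.0999999999999996*z^2 + 10.46*z + 3.9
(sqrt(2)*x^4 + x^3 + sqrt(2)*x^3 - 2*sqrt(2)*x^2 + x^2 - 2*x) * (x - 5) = sqrt(2)*x^5 - 4*sqrt(2)*x^4 + x^4 - 7*sqrt(2)*x^3 - 4*x^3 - 7*x^2 + 10*sqrt(2)*x^2 + 10*x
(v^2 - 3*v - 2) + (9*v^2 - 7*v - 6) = 10*v^2 - 10*v - 8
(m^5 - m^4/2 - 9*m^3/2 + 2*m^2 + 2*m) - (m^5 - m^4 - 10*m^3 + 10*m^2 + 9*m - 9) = m^4/2 + 11*m^3/2 - 8*m^2 - 7*m + 9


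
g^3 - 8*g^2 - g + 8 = (g - 8)*(g - 1)*(g + 1)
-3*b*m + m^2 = m*(-3*b + m)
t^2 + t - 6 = (t - 2)*(t + 3)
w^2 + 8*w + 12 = (w + 2)*(w + 6)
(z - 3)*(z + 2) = z^2 - z - 6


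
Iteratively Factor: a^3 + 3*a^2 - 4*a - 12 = (a + 3)*(a^2 - 4) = (a + 2)*(a + 3)*(a - 2)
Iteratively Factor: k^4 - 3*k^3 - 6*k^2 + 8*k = (k + 2)*(k^3 - 5*k^2 + 4*k) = (k - 1)*(k + 2)*(k^2 - 4*k) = (k - 4)*(k - 1)*(k + 2)*(k)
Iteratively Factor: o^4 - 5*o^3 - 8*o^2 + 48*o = (o - 4)*(o^3 - o^2 - 12*o) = (o - 4)*(o + 3)*(o^2 - 4*o) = (o - 4)^2*(o + 3)*(o)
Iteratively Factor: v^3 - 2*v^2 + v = (v - 1)*(v^2 - v) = (v - 1)^2*(v)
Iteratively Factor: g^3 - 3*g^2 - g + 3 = (g + 1)*(g^2 - 4*g + 3) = (g - 1)*(g + 1)*(g - 3)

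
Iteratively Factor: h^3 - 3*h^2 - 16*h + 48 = (h + 4)*(h^2 - 7*h + 12) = (h - 3)*(h + 4)*(h - 4)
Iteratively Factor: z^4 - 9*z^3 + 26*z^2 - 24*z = (z - 2)*(z^3 - 7*z^2 + 12*z) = (z - 4)*(z - 2)*(z^2 - 3*z) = z*(z - 4)*(z - 2)*(z - 3)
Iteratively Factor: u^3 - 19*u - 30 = (u - 5)*(u^2 + 5*u + 6) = (u - 5)*(u + 2)*(u + 3)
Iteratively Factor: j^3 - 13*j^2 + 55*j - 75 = (j - 3)*(j^2 - 10*j + 25) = (j - 5)*(j - 3)*(j - 5)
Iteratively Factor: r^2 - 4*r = (r)*(r - 4)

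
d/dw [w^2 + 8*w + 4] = 2*w + 8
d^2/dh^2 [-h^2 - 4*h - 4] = -2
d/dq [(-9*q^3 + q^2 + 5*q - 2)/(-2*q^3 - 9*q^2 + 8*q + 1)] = (83*q^4 - 124*q^3 + 14*q^2 - 34*q + 21)/(4*q^6 + 36*q^5 + 49*q^4 - 148*q^3 + 46*q^2 + 16*q + 1)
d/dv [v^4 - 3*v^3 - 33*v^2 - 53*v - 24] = 4*v^3 - 9*v^2 - 66*v - 53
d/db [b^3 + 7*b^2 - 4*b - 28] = 3*b^2 + 14*b - 4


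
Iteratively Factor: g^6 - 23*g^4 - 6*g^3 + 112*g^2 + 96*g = (g - 3)*(g^5 + 3*g^4 - 14*g^3 - 48*g^2 - 32*g) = (g - 3)*(g + 4)*(g^4 - g^3 - 10*g^2 - 8*g) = (g - 4)*(g - 3)*(g + 4)*(g^3 + 3*g^2 + 2*g) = (g - 4)*(g - 3)*(g + 2)*(g + 4)*(g^2 + g) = (g - 4)*(g - 3)*(g + 1)*(g + 2)*(g + 4)*(g)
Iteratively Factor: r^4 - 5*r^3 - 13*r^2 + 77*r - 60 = (r - 3)*(r^3 - 2*r^2 - 19*r + 20) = (r - 3)*(r - 1)*(r^2 - r - 20) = (r - 3)*(r - 1)*(r + 4)*(r - 5)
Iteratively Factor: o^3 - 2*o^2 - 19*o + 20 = (o - 1)*(o^2 - o - 20) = (o - 5)*(o - 1)*(o + 4)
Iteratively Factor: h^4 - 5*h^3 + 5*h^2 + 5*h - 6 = (h - 2)*(h^3 - 3*h^2 - h + 3) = (h - 3)*(h - 2)*(h^2 - 1) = (h - 3)*(h - 2)*(h - 1)*(h + 1)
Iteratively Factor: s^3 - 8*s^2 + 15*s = (s)*(s^2 - 8*s + 15) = s*(s - 5)*(s - 3)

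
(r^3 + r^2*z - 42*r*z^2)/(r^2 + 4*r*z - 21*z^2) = r*(-r + 6*z)/(-r + 3*z)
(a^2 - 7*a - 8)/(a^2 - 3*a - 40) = (a + 1)/(a + 5)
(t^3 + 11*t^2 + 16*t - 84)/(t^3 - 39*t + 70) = (t + 6)/(t - 5)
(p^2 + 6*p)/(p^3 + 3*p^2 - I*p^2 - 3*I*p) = (p + 6)/(p^2 + p*(3 - I) - 3*I)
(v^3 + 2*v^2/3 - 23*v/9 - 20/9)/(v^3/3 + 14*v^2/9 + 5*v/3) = (9*v^3 + 6*v^2 - 23*v - 20)/(v*(3*v^2 + 14*v + 15))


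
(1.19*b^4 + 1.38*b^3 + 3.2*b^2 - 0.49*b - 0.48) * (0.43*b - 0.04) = 0.5117*b^5 + 0.5458*b^4 + 1.3208*b^3 - 0.3387*b^2 - 0.1868*b + 0.0192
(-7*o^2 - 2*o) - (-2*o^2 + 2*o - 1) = -5*o^2 - 4*o + 1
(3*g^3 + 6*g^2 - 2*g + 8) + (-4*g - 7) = 3*g^3 + 6*g^2 - 6*g + 1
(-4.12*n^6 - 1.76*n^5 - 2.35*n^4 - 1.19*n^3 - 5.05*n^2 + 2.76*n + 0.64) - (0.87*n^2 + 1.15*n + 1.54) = -4.12*n^6 - 1.76*n^5 - 2.35*n^4 - 1.19*n^3 - 5.92*n^2 + 1.61*n - 0.9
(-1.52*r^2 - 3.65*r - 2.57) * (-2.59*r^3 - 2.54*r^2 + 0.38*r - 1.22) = 3.9368*r^5 + 13.3143*r^4 + 15.3497*r^3 + 6.9952*r^2 + 3.4764*r + 3.1354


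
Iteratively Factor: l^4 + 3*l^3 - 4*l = (l)*(l^3 + 3*l^2 - 4) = l*(l - 1)*(l^2 + 4*l + 4) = l*(l - 1)*(l + 2)*(l + 2)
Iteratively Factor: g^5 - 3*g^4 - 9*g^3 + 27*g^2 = (g + 3)*(g^4 - 6*g^3 + 9*g^2) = g*(g + 3)*(g^3 - 6*g^2 + 9*g) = g*(g - 3)*(g + 3)*(g^2 - 3*g) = g*(g - 3)^2*(g + 3)*(g)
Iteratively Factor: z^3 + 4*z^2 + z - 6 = (z - 1)*(z^2 + 5*z + 6) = (z - 1)*(z + 2)*(z + 3)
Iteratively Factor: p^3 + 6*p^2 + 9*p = (p + 3)*(p^2 + 3*p) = p*(p + 3)*(p + 3)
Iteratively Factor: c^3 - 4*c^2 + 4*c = (c - 2)*(c^2 - 2*c) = (c - 2)^2*(c)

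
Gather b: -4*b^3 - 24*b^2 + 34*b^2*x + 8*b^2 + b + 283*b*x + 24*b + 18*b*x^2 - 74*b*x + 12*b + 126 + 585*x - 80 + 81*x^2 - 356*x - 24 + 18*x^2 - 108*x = -4*b^3 + b^2*(34*x - 16) + b*(18*x^2 + 209*x + 37) + 99*x^2 + 121*x + 22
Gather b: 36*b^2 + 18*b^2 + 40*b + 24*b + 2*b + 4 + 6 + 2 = 54*b^2 + 66*b + 12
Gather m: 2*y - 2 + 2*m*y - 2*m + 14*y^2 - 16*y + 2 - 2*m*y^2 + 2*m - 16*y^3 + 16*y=m*(-2*y^2 + 2*y) - 16*y^3 + 14*y^2 + 2*y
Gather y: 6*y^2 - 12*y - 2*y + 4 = 6*y^2 - 14*y + 4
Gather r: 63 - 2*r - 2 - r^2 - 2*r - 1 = -r^2 - 4*r + 60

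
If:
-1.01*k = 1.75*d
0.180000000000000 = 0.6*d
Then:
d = 0.30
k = -0.52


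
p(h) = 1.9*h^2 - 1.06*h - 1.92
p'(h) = 3.8*h - 1.06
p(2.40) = 6.48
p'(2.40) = 8.06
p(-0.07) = -1.84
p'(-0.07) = -1.33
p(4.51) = 31.95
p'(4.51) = 16.08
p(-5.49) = 61.17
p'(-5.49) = -21.92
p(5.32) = 46.22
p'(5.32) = 19.16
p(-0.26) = -1.52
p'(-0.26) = -2.05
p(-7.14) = 102.51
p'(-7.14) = -28.19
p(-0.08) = -1.82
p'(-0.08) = -1.36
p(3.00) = 12.00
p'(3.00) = 10.34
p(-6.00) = 72.84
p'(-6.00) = -23.86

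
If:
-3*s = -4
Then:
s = 4/3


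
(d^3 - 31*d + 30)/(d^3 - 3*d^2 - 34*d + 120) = (d - 1)/(d - 4)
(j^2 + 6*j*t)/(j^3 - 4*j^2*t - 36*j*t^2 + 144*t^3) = j/(j^2 - 10*j*t + 24*t^2)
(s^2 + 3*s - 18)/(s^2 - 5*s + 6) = (s + 6)/(s - 2)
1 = 1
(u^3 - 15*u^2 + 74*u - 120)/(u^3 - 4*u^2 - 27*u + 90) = (u^2 - 9*u + 20)/(u^2 + 2*u - 15)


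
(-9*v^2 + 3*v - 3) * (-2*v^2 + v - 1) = 18*v^4 - 15*v^3 + 18*v^2 - 6*v + 3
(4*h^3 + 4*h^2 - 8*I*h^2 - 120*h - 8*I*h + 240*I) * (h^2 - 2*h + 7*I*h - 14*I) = 4*h^5 - 4*h^4 + 20*I*h^4 - 72*h^3 - 20*I*h^3 + 184*h^2 - 640*I*h^2 - 1792*h + 1200*I*h + 3360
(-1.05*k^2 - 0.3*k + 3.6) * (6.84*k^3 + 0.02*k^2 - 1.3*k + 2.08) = -7.182*k^5 - 2.073*k^4 + 25.983*k^3 - 1.722*k^2 - 5.304*k + 7.488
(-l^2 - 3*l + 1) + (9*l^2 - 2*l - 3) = 8*l^2 - 5*l - 2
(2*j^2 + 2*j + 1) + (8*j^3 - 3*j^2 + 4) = 8*j^3 - j^2 + 2*j + 5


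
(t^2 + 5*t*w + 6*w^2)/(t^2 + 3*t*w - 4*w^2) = (t^2 + 5*t*w + 6*w^2)/(t^2 + 3*t*w - 4*w^2)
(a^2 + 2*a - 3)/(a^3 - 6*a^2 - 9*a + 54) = (a - 1)/(a^2 - 9*a + 18)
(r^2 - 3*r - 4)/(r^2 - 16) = (r + 1)/(r + 4)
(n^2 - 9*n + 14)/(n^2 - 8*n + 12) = (n - 7)/(n - 6)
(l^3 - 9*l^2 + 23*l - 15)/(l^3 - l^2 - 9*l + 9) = (l - 5)/(l + 3)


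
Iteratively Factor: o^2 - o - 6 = (o + 2)*(o - 3)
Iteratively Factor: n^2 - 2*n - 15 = (n + 3)*(n - 5)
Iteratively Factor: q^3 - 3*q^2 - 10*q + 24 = (q - 2)*(q^2 - q - 12) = (q - 4)*(q - 2)*(q + 3)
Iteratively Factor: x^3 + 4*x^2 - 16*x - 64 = (x + 4)*(x^2 - 16) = (x + 4)^2*(x - 4)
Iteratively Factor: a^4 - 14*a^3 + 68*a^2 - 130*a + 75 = (a - 5)*(a^3 - 9*a^2 + 23*a - 15) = (a - 5)*(a - 1)*(a^2 - 8*a + 15) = (a - 5)^2*(a - 1)*(a - 3)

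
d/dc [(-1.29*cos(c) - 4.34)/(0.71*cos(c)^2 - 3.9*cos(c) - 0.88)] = (-0.9159*cos(c)^2 - 6.1628*cos(c) + 15.7908)*sin(c)/(0.5041*cos(c)^4 - 5.538*cos(c)^3 + 13.9604*cos(c)^2 + 6.864*cos(c) + 0.7744)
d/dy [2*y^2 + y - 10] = 4*y + 1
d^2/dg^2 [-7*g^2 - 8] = -14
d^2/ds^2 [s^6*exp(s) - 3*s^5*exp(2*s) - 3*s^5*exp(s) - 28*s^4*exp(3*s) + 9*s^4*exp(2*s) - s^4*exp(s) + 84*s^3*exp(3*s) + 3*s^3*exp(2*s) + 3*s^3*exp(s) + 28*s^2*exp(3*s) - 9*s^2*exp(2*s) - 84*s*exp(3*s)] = (s^6 - 12*s^5*exp(s) + 9*s^5 - 252*s^4*exp(2*s) - 24*s^4*exp(s) - s^4 + 84*s^3*exp(2*s) + 96*s^3*exp(s) - 65*s^3 + 1428*s^2*exp(2*s) + 108*s^2*exp(s) + 6*s^2 + 84*s*exp(2*s) - 54*s*exp(s) + 18*s - 448*exp(2*s) - 18*exp(s))*exp(s)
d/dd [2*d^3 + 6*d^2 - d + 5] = 6*d^2 + 12*d - 1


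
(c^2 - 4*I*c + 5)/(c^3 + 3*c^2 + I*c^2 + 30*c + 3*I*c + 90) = (c + I)/(c^2 + c*(3 + 6*I) + 18*I)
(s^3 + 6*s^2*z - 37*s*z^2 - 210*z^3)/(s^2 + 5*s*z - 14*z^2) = (-s^2 + s*z + 30*z^2)/(-s + 2*z)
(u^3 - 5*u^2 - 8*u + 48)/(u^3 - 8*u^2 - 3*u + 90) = (u^2 - 8*u + 16)/(u^2 - 11*u + 30)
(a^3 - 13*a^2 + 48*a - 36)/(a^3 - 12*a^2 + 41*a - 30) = (a - 6)/(a - 5)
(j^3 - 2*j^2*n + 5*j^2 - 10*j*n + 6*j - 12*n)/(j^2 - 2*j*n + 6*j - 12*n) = (j^2 + 5*j + 6)/(j + 6)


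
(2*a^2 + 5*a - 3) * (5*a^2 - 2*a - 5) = 10*a^4 + 21*a^3 - 35*a^2 - 19*a + 15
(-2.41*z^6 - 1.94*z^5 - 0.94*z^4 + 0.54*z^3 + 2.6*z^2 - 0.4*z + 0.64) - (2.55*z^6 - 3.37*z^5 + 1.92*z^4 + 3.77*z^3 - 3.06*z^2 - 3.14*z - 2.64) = -4.96*z^6 + 1.43*z^5 - 2.86*z^4 - 3.23*z^3 + 5.66*z^2 + 2.74*z + 3.28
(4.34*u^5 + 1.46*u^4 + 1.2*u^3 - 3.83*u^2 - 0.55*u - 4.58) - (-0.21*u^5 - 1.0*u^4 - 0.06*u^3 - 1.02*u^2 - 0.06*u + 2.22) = 4.55*u^5 + 2.46*u^4 + 1.26*u^3 - 2.81*u^2 - 0.49*u - 6.8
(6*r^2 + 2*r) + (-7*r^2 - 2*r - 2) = -r^2 - 2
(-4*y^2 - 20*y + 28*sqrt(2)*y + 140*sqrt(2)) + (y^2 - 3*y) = -3*y^2 - 23*y + 28*sqrt(2)*y + 140*sqrt(2)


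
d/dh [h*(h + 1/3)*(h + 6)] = 3*h^2 + 38*h/3 + 2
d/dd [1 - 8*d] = -8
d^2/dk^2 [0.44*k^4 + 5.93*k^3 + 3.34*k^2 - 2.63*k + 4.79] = 5.28*k^2 + 35.58*k + 6.68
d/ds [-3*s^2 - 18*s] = -6*s - 18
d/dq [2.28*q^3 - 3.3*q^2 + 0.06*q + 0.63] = 6.84*q^2 - 6.6*q + 0.06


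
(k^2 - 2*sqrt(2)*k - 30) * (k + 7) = k^3 - 2*sqrt(2)*k^2 + 7*k^2 - 30*k - 14*sqrt(2)*k - 210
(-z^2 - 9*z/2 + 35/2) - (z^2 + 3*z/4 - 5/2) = -2*z^2 - 21*z/4 + 20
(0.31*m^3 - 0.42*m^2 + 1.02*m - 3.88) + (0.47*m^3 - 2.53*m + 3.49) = 0.78*m^3 - 0.42*m^2 - 1.51*m - 0.39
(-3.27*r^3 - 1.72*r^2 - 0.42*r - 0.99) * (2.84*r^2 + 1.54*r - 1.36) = -9.2868*r^5 - 9.9206*r^4 + 0.6056*r^3 - 1.1192*r^2 - 0.9534*r + 1.3464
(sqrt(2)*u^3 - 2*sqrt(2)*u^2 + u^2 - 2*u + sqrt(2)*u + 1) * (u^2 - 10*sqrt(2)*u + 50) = sqrt(2)*u^5 - 19*u^4 - 2*sqrt(2)*u^4 + 38*u^3 + 41*sqrt(2)*u^3 - 80*sqrt(2)*u^2 + 31*u^2 - 100*u + 40*sqrt(2)*u + 50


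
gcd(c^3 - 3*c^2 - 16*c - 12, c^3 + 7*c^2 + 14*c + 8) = c^2 + 3*c + 2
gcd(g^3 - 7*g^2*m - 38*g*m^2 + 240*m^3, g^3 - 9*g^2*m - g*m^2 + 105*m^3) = g - 5*m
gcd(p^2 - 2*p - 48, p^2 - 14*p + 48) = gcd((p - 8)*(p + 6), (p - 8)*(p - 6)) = p - 8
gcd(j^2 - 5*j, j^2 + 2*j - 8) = 1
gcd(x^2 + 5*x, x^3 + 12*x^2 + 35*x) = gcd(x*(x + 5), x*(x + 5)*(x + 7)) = x^2 + 5*x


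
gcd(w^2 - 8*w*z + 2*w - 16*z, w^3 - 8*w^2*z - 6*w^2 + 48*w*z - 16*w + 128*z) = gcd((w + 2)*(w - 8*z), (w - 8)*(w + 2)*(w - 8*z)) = -w^2 + 8*w*z - 2*w + 16*z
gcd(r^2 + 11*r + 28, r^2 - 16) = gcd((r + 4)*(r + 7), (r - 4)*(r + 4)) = r + 4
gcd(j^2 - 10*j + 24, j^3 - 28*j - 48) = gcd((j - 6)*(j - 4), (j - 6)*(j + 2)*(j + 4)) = j - 6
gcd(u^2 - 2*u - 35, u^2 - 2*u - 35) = u^2 - 2*u - 35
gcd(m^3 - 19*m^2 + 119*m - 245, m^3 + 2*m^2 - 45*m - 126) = m - 7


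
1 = 1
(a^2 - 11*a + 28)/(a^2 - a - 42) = (a - 4)/(a + 6)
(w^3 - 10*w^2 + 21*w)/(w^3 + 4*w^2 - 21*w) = (w - 7)/(w + 7)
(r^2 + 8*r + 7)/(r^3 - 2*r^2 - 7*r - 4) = (r + 7)/(r^2 - 3*r - 4)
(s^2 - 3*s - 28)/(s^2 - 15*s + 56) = (s + 4)/(s - 8)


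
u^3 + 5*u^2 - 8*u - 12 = (u - 2)*(u + 1)*(u + 6)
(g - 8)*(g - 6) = g^2 - 14*g + 48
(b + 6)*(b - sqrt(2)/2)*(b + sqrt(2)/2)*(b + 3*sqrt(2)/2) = b^4 + 3*sqrt(2)*b^3/2 + 6*b^3 - b^2/2 + 9*sqrt(2)*b^2 - 3*b - 3*sqrt(2)*b/4 - 9*sqrt(2)/2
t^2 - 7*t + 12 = (t - 4)*(t - 3)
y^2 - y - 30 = (y - 6)*(y + 5)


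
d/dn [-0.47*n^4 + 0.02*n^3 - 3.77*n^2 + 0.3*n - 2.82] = -1.88*n^3 + 0.06*n^2 - 7.54*n + 0.3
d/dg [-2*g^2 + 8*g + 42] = 8 - 4*g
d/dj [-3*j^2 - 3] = -6*j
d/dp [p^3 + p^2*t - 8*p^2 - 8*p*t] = 3*p^2 + 2*p*t - 16*p - 8*t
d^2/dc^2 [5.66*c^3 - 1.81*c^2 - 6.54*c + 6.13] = 33.96*c - 3.62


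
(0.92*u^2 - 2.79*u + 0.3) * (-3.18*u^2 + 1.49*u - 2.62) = -2.9256*u^4 + 10.243*u^3 - 7.5215*u^2 + 7.7568*u - 0.786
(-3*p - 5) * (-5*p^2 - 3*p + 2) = 15*p^3 + 34*p^2 + 9*p - 10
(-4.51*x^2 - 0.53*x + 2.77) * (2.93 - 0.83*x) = 3.7433*x^3 - 12.7744*x^2 - 3.852*x + 8.1161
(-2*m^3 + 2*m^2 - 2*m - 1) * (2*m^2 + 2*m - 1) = -4*m^5 + 2*m^3 - 8*m^2 + 1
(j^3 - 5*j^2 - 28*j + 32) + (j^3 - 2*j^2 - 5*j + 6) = 2*j^3 - 7*j^2 - 33*j + 38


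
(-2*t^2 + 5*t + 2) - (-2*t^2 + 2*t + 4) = 3*t - 2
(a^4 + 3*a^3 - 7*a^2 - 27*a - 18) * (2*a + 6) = 2*a^5 + 12*a^4 + 4*a^3 - 96*a^2 - 198*a - 108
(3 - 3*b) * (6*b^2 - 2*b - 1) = -18*b^3 + 24*b^2 - 3*b - 3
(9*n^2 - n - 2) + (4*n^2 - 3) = 13*n^2 - n - 5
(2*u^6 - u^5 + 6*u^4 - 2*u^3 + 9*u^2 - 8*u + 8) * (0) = 0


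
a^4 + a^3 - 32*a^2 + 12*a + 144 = (a - 4)*(a - 3)*(a + 2)*(a + 6)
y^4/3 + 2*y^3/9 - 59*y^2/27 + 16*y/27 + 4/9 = (y/3 + 1)*(y - 2)*(y - 2/3)*(y + 1/3)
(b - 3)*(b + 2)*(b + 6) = b^3 + 5*b^2 - 12*b - 36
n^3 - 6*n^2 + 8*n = n*(n - 4)*(n - 2)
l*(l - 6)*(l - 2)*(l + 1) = l^4 - 7*l^3 + 4*l^2 + 12*l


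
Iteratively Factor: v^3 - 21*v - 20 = (v + 1)*(v^2 - v - 20) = (v - 5)*(v + 1)*(v + 4)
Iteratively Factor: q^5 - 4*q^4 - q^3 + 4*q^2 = (q - 4)*(q^4 - q^2) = (q - 4)*(q - 1)*(q^3 + q^2) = q*(q - 4)*(q - 1)*(q^2 + q) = q*(q - 4)*(q - 1)*(q + 1)*(q)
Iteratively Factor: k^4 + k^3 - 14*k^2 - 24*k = (k - 4)*(k^3 + 5*k^2 + 6*k) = (k - 4)*(k + 2)*(k^2 + 3*k) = k*(k - 4)*(k + 2)*(k + 3)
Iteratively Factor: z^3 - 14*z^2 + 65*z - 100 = (z - 4)*(z^2 - 10*z + 25) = (z - 5)*(z - 4)*(z - 5)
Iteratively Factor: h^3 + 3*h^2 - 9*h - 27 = (h + 3)*(h^2 - 9) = (h - 3)*(h + 3)*(h + 3)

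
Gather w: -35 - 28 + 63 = 0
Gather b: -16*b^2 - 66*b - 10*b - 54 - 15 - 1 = -16*b^2 - 76*b - 70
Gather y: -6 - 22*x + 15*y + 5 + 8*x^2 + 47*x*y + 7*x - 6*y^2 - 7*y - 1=8*x^2 - 15*x - 6*y^2 + y*(47*x + 8) - 2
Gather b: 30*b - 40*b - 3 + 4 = 1 - 10*b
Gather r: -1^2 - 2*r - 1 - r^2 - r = -r^2 - 3*r - 2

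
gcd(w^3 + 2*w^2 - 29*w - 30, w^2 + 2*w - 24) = w + 6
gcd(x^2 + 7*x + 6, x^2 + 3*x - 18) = x + 6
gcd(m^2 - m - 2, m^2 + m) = m + 1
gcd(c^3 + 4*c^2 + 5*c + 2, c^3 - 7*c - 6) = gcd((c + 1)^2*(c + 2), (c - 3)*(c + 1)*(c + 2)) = c^2 + 3*c + 2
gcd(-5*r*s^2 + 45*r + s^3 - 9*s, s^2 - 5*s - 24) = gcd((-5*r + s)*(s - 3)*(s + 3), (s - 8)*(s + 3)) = s + 3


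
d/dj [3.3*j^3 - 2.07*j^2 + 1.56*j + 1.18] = 9.9*j^2 - 4.14*j + 1.56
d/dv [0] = 0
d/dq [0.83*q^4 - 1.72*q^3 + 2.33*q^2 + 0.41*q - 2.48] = 3.32*q^3 - 5.16*q^2 + 4.66*q + 0.41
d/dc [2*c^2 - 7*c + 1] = 4*c - 7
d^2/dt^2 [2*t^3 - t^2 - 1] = 12*t - 2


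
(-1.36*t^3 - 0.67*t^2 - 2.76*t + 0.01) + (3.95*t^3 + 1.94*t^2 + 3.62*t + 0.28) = 2.59*t^3 + 1.27*t^2 + 0.86*t + 0.29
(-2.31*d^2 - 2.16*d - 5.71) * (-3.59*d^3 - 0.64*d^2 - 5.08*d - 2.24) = 8.2929*d^5 + 9.2328*d^4 + 33.6161*d^3 + 19.8016*d^2 + 33.8452*d + 12.7904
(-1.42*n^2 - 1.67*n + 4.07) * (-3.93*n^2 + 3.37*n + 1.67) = 5.5806*n^4 + 1.7777*n^3 - 23.9944*n^2 + 10.927*n + 6.7969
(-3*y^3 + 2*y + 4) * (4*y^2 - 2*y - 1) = -12*y^5 + 6*y^4 + 11*y^3 + 12*y^2 - 10*y - 4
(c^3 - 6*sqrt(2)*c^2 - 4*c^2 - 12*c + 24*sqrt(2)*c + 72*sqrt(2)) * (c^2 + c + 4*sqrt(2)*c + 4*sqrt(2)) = c^5 - 3*c^4 - 2*sqrt(2)*c^4 - 64*c^3 + 6*sqrt(2)*c^3 + 32*sqrt(2)*c^2 + 132*c^2 + 24*sqrt(2)*c + 768*c + 576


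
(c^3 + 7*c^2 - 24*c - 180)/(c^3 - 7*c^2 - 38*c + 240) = (c + 6)/(c - 8)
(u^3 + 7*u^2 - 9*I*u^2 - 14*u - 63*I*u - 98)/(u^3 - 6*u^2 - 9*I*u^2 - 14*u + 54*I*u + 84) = (u + 7)/(u - 6)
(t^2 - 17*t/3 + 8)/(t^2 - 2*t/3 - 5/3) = (-3*t^2 + 17*t - 24)/(-3*t^2 + 2*t + 5)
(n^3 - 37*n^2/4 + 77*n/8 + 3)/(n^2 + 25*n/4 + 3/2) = (n^2 - 19*n/2 + 12)/(n + 6)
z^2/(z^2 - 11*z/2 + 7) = 2*z^2/(2*z^2 - 11*z + 14)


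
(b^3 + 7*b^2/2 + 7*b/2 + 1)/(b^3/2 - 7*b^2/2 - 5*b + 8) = (2*b^2 + 3*b + 1)/(b^2 - 9*b + 8)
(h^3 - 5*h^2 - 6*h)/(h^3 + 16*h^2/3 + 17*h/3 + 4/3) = 3*h*(h - 6)/(3*h^2 + 13*h + 4)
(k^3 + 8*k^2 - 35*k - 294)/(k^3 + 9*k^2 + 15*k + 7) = (k^2 + k - 42)/(k^2 + 2*k + 1)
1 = 1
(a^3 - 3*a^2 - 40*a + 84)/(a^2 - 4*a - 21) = (a^2 + 4*a - 12)/(a + 3)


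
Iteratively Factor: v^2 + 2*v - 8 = (v - 2)*(v + 4)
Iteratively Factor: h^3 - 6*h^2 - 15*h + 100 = (h - 5)*(h^2 - h - 20) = (h - 5)*(h + 4)*(h - 5)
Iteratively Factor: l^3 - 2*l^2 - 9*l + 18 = (l - 3)*(l^2 + l - 6) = (l - 3)*(l - 2)*(l + 3)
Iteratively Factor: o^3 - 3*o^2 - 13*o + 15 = (o - 1)*(o^2 - 2*o - 15) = (o - 5)*(o - 1)*(o + 3)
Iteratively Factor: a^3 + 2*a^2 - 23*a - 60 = (a + 4)*(a^2 - 2*a - 15) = (a + 3)*(a + 4)*(a - 5)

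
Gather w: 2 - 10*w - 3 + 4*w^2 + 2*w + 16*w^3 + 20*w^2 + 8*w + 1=16*w^3 + 24*w^2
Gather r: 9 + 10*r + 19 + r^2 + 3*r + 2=r^2 + 13*r + 30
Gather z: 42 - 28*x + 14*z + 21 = -28*x + 14*z + 63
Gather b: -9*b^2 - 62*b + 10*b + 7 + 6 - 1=-9*b^2 - 52*b + 12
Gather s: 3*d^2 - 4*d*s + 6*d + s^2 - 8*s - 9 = 3*d^2 + 6*d + s^2 + s*(-4*d - 8) - 9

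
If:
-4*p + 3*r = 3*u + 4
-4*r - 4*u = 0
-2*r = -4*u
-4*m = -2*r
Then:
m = 0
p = -1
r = 0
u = 0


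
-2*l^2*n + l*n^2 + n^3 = n*(-l + n)*(2*l + n)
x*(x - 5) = x^2 - 5*x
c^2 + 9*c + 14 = (c + 2)*(c + 7)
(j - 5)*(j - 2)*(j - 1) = j^3 - 8*j^2 + 17*j - 10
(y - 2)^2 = y^2 - 4*y + 4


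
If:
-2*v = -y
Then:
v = y/2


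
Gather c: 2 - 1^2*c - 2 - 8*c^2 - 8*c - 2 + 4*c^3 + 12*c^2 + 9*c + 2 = 4*c^3 + 4*c^2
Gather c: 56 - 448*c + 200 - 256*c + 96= 352 - 704*c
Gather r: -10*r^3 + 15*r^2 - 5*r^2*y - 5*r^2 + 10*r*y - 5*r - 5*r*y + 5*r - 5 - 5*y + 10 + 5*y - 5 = -10*r^3 + r^2*(10 - 5*y) + 5*r*y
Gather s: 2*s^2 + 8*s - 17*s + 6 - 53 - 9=2*s^2 - 9*s - 56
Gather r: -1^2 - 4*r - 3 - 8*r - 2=-12*r - 6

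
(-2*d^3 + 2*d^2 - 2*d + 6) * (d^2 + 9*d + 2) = -2*d^5 - 16*d^4 + 12*d^3 - 8*d^2 + 50*d + 12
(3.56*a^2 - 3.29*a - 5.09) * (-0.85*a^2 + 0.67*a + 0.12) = -3.026*a^4 + 5.1817*a^3 + 2.5494*a^2 - 3.8051*a - 0.6108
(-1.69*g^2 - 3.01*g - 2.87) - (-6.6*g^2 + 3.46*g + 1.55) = 4.91*g^2 - 6.47*g - 4.42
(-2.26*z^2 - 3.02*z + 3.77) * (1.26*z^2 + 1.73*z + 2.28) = -2.8476*z^4 - 7.715*z^3 - 5.6272*z^2 - 0.363499999999999*z + 8.5956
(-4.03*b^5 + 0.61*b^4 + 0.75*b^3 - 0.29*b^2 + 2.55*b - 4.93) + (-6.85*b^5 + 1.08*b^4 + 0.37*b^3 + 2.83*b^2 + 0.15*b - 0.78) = -10.88*b^5 + 1.69*b^4 + 1.12*b^3 + 2.54*b^2 + 2.7*b - 5.71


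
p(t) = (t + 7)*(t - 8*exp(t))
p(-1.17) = -21.30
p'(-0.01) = -56.30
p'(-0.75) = -21.90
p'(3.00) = -1754.53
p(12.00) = -24738500.30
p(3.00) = -1576.84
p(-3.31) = -13.29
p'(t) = t + (1 - 8*exp(t))*(t + 7) - 8*exp(t)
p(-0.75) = -28.31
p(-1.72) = -16.65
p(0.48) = -93.12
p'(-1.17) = -12.30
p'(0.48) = -101.67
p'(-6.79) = -6.59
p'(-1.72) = -5.44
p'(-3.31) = -0.99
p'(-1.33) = -9.77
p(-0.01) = -55.43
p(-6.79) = -1.43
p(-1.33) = -19.54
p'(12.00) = -26040735.63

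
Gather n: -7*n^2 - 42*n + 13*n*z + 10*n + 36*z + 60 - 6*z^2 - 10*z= -7*n^2 + n*(13*z - 32) - 6*z^2 + 26*z + 60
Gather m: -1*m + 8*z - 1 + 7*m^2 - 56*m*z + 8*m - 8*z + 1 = 7*m^2 + m*(7 - 56*z)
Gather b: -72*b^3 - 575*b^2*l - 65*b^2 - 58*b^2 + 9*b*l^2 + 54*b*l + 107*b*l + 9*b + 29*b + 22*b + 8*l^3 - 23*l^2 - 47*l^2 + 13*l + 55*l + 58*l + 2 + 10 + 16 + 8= -72*b^3 + b^2*(-575*l - 123) + b*(9*l^2 + 161*l + 60) + 8*l^3 - 70*l^2 + 126*l + 36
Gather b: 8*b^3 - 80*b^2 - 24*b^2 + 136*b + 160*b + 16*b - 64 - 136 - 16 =8*b^3 - 104*b^2 + 312*b - 216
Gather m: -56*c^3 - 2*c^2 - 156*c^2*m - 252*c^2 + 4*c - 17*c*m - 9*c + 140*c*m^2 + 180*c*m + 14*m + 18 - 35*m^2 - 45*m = -56*c^3 - 254*c^2 - 5*c + m^2*(140*c - 35) + m*(-156*c^2 + 163*c - 31) + 18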